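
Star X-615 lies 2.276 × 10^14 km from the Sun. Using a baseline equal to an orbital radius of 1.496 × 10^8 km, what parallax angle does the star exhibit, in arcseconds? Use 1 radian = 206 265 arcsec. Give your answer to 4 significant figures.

θ ≈ B/d = (1.496 × 10^8) / (2.276 × 10^14) = 6.5729 × 10^-7 rad.
In arcseconds: 6.5729 × 10^-7 × 206265 = 0.13558″.

0.1356 arcsec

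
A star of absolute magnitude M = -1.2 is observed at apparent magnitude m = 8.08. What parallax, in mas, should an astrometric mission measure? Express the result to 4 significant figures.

m − M = 8.08 − (-1.2) = 9.28.
d = 10^((m−M)/5 + 1) = 10^2.856 = 717.79 pc.
p = 1/d = 1/717.79 = 0.0013932 arcsec = 1.3932 mas.

1.393 mas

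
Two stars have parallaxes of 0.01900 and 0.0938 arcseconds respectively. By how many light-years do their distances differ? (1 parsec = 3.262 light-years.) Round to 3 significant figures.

137 ly

d_A = 1/0.01900″ = 52.632 pc; d_B = 1/0.09380″ = 10.661 pc.
|d_B − d_A| = |10.661 − 52.632| = 41.971 pc = 41.971 × 3.262 ly = 136.91 ly.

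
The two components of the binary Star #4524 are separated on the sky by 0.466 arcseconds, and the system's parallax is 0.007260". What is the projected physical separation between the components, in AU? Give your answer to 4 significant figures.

d = 1/p = 1/0.007260″ = 137.74 pc.
At distance d (pc), an angle of θ arcsec spans θ·d AU: s = 0.466 × 137.74 = 64.187 AU.

64.19 AU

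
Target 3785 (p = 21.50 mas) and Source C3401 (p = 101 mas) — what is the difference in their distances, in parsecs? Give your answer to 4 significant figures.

36.61 pc

d_A = 1/0.02150″ = 46.512 pc; d_B = 1/0.1010″ = 9.901 pc.
|d_B − d_A| = |9.901 − 46.512| = 36.611 pc.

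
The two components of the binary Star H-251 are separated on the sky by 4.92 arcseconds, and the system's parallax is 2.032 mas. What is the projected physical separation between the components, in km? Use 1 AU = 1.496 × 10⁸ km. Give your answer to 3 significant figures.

d = 1/p = 1/0.002032″ = 492.13 pc.
At distance d (pc), an angle of θ arcsec spans θ·d AU: s = 4.92 × 492.13 = 2421.3 AU.
= 2421.3 × 1.496 × 10⁸ km = 3.6223 × 10^11 km.

3.62 × 10^11 km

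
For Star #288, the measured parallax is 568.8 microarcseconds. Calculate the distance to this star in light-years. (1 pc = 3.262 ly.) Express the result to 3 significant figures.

p = 568.8 microarcseconds = 0.0005688 arcsec.
d = 1/p = 1/0.0005688 = 1758.1 pc.
In light-years: 1758.1 × 3.262 = 5734.9 ly.

5730 light years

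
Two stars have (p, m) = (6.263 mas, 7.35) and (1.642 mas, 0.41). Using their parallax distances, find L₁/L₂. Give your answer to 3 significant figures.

d₁ = 1/p₁ = 1/0.006263″ = 159.67 pc; d₂ = 1/p₂ = 1/0.001642″ = 609.01 pc.
M₁ = m₁ − 5 log₁₀ d₁ + 5 = 7.35 − 11.0161 + 5 = 1.3339.
M₂ = 0.41 − 13.9231 + 5 = -8.5131.
L₁/L₂ = 10^(0.4(M₂ − M₁)) = 10^(0.4 × (-9.8470)) = 10^(-3.93880) = 0.00011513.

L₁/L₂ = 0.000115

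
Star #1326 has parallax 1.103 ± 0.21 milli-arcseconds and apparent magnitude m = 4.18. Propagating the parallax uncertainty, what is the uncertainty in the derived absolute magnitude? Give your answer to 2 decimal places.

σ_M = 0.41 mag

M = m − 5 log₁₀ d + 5 = m + 5 log₁₀ p + 5, so ∂M/∂p = 5/(p ln 10).
σ_M = (5/ln 10) · (σ_p/p) = 2.1715 × 0.21/1.103 = 2.1715 × 0.19039 = 0.41343.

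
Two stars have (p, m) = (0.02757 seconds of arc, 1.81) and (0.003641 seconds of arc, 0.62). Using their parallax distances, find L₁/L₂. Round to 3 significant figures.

L₁/L₂ = 0.00583

d₁ = 1/p₁ = 1/0.02757″ = 36.271 pc; d₂ = 1/p₂ = 1/0.003641″ = 274.65 pc.
M₁ = m₁ − 5 log₁₀ d₁ + 5 = 1.81 − 7.7978 + 5 = -0.9878.
M₂ = 0.62 − 12.1939 + 5 = -6.5739.
L₁/L₂ = 10^(0.4(M₂ − M₁)) = 10^(0.4 × (-5.5861)) = 10^(-2.23444) = 0.0058285.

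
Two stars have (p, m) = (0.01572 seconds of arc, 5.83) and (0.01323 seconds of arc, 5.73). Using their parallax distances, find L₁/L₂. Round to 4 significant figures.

d₁ = 1/p₁ = 1/0.01572″ = 63.613 pc; d₂ = 1/p₂ = 1/0.01323″ = 75.586 pc.
M₁ = m₁ − 5 log₁₀ d₁ + 5 = 5.83 − 9.0177 + 5 = 1.8123.
M₂ = 5.73 − 9.3922 + 5 = 1.3378.
L₁/L₂ = 10^(0.4(M₂ − M₁)) = 10^(0.4 × (-0.4745)) = 10^(-0.18980) = 0.64595.

L₁/L₂ = 0.6460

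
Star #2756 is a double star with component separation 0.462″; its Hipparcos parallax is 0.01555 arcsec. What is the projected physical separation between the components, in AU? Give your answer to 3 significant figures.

d = 1/p = 1/0.01555″ = 64.309 pc.
At distance d (pc), an angle of θ arcsec spans θ·d AU: s = 0.462 × 64.309 = 29.711 AU.

29.7 AU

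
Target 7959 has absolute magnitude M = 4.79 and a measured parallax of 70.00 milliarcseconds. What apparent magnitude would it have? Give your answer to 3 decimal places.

m = 5.565

d = 1/p = 1/0.07000″ = 14.286 pc.
m − M = 5 log₁₀ d − 5 = 5 log₁₀(14.286) − 5 = 5.7746 − 5 = 0.7746.
m = M + (m − M) = 4.79 + 0.7746 = 5.565.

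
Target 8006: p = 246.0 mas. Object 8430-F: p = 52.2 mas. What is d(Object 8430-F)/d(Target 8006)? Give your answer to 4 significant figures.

Since d = 1/p, d_B/d_A = p_A/p_B.
= 246.0 / 52.2 = 4.7126.

4.713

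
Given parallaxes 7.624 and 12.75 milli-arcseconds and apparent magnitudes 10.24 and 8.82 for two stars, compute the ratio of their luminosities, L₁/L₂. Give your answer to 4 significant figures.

L₁/L₂ = 0.7562

d₁ = 1/p₁ = 1/0.007624″ = 131.16 pc; d₂ = 1/p₂ = 1/0.01275″ = 78.431 pc.
M₁ = m₁ − 5 log₁₀ d₁ + 5 = 10.24 − 10.5890 + 5 = 4.6510.
M₂ = 8.82 − 9.4724 + 5 = 4.3476.
L₁/L₂ = 10^(0.4(M₂ − M₁)) = 10^(0.4 × (-0.3034)) = 10^(-0.12136) = 0.75621.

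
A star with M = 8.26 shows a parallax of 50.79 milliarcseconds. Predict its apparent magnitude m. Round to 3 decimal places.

d = 1/p = 1/0.05079″ = 19.689 pc.
m − M = 5 log₁₀ d − 5 = 5 log₁₀(19.689) − 5 = 6.4711 − 5 = 1.4711.
m = M + (m − M) = 8.26 + 1.4711 = 9.731.

m = 9.731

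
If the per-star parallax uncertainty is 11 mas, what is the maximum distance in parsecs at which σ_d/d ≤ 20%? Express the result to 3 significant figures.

18.2 pc

σ_d/d = σ_p/p, so the condition is σ_p/p ≤ 0.20, i.e. p ≥ σ_p/0.20.
p_min = 11/0.20 = 55 mas = 0.055 arcsec.
d_max = 1/p_min = 1/0.055 = 18.182 pc.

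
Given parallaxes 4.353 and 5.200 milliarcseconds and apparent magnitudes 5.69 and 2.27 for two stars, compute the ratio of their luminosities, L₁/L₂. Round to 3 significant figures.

d₁ = 1/p₁ = 1/0.004353″ = 229.73 pc; d₂ = 1/p₂ = 1/0.005200″ = 192.31 pc.
M₁ = m₁ − 5 log₁₀ d₁ + 5 = 5.69 − 11.8061 + 5 = -1.1161.
M₂ = 2.27 − 11.4200 + 5 = -4.1500.
L₁/L₂ = 10^(0.4(M₂ − M₁)) = 10^(0.4 × (-3.0339)) = 10^(-1.21356) = 0.061156.

L₁/L₂ = 0.0612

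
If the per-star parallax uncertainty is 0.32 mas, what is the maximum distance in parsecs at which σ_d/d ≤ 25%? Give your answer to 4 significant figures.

781.3 pc

σ_d/d = σ_p/p, so the condition is σ_p/p ≤ 0.25, i.e. p ≥ σ_p/0.25.
p_min = 0.32/0.25 = 1.28 mas = 0.00128 arcsec.
d_max = 1/p_min = 1/0.00128 = 781.25 pc.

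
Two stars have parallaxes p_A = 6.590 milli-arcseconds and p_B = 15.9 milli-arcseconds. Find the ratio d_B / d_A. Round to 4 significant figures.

0.4145

Since d = 1/p, d_B/d_A = p_A/p_B.
= 6.590 / 15.9 = 0.41447.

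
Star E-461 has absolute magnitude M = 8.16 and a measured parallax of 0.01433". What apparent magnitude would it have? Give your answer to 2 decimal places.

d = 1/p = 1/0.01433″ = 69.784 pc.
m − M = 5 log₁₀ d − 5 = 5 log₁₀(69.784) − 5 = 9.2188 − 5 = 4.2188.
m = M + (m − M) = 8.16 + 4.2188 = 12.38.

m = 12.38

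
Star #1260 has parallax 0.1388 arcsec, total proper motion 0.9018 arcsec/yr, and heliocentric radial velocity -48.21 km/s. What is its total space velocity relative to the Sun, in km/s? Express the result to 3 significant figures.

57.2 km/s

d = 1/p = 1/0.1388″ = 7.2046 pc.
v_t = 4.740 μ d = 4.740 × 0.9018 × 7.2046 = 30.796 km/s.
v = √(v_r² + v_t²) = √((-48.21)² + 30.796²) = √3272.6 = 57.207 km/s.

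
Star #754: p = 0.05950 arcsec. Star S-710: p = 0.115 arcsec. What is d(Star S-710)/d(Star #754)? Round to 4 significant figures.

0.5174

Since d = 1/p, d_B/d_A = p_A/p_B.
= 0.05950 / 0.115 = 0.51739.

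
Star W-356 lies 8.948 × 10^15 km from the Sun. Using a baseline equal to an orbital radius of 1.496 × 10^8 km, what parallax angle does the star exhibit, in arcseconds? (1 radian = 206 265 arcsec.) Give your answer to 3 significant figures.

0.00345 arcsec

θ ≈ B/d = (1.496 × 10^8) / (8.948 × 10^15) = 1.6719 × 10^-8 rad.
In arcseconds: 1.6719 × 10^-8 × 206265 = 0.0034485″.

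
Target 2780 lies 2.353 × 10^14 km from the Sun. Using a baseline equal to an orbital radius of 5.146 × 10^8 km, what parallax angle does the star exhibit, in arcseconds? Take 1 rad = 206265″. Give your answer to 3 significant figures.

0.451 arcsec

θ ≈ B/d = (5.146 × 10^8) / (2.353 × 10^14) = 2.1870 × 10^-6 rad.
In arcseconds: 2.1870 × 10^-6 × 206265 = 0.4511″.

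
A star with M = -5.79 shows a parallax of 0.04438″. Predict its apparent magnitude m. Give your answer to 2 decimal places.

m = -4.03

d = 1/p = 1/0.04438″ = 22.533 pc.
m − M = 5 log₁₀ d − 5 = 5 log₁₀(22.533) − 5 = 6.7641 − 5 = 1.7641.
m = M + (m − M) = -5.79 + 1.7641 = -4.03.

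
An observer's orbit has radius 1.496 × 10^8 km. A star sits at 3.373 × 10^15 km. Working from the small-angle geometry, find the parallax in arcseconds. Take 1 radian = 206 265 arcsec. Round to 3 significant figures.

θ ≈ B/d = (1.496 × 10^8) / (3.373 × 10^15) = 4.4352 × 10^-8 rad.
In arcseconds: 4.4352 × 10^-8 × 206265 = 0.0091483″.

0.00915 arcsec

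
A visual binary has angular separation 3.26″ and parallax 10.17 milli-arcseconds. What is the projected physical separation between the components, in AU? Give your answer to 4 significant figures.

320.6 AU

d = 1/p = 1/0.01017″ = 98.328 pc.
At distance d (pc), an angle of θ arcsec spans θ·d AU: s = 3.26 × 98.328 = 320.55 AU.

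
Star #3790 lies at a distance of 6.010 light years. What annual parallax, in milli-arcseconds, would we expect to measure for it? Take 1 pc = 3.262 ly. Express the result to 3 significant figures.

543 mas

d = 6.010 ly ÷ 3.262 = 1.8424 pc.
p = 1/d = 1/1.8424 = 0.54277 arcsec.
= 0.54277 × 1000 = 542.77 mas.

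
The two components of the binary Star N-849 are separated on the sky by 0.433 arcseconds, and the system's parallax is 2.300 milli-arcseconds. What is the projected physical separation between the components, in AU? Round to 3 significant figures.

d = 1/p = 1/0.002300″ = 434.78 pc.
At distance d (pc), an angle of θ arcsec spans θ·d AU: s = 0.433 × 434.78 = 188.26 AU.

188 AU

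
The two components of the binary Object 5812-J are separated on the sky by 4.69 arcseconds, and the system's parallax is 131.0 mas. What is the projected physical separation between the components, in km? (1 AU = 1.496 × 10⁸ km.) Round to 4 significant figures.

5.356 × 10^9 km

d = 1/p = 1/0.1310″ = 7.6336 pc.
At distance d (pc), an angle of θ arcsec spans θ·d AU: s = 4.69 × 7.6336 = 35.802 AU.
= 35.802 × 1.496 × 10⁸ km = 5.3560 × 10^9 km.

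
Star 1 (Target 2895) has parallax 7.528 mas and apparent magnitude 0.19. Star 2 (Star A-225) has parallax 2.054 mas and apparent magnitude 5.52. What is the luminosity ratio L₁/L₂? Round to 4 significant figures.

d₁ = 1/p₁ = 1/0.007528″ = 132.84 pc; d₂ = 1/p₂ = 1/0.002054″ = 486.85 pc.
M₁ = m₁ − 5 log₁₀ d₁ + 5 = 0.19 − 10.6166 + 5 = -5.4266.
M₂ = 5.52 − 13.4370 + 5 = -2.9170.
L₁/L₂ = 10^(0.4(M₂ − M₁)) = 10^(0.4 × 2.5096) = 10^1.00384 = 10.089.

L₁/L₂ = 10.09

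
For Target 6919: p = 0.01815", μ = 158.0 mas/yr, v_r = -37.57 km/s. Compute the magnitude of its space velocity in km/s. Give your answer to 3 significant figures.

55.8 km/s

d = 1/p = 1/0.01815″ = 55.096 pc.
μ = 158.0 mas/yr = 0.1580 ″/yr.
v_t = 4.740 μ d = 4.740 × 0.1580 × 55.096 = 41.262 km/s.
v = √(v_r² + v_t²) = √((-37.57)² + 41.262²) = √3114.06 = 55.804 km/s.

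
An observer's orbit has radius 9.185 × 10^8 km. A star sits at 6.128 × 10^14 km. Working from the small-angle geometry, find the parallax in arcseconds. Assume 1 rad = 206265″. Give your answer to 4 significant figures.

0.3092 arcsec

θ ≈ B/d = (9.185 × 10^8) / (6.128 × 10^14) = 1.4989 × 10^-6 rad.
In arcseconds: 1.4989 × 10^-6 × 206265 = 0.30917″.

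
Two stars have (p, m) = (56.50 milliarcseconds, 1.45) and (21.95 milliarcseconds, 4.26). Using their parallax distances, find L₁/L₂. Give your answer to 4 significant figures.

L₁/L₂ = 2.008

d₁ = 1/p₁ = 1/0.05650″ = 17.699 pc; d₂ = 1/p₂ = 1/0.02195″ = 45.558 pc.
M₁ = m₁ − 5 log₁₀ d₁ + 5 = 1.45 − 6.2397 + 5 = 0.2103.
M₂ = 4.26 − 8.2928 + 5 = 0.9672.
L₁/L₂ = 10^(0.4(M₂ − M₁)) = 10^(0.4 × 0.7569) = 10^0.30276 = 2.008.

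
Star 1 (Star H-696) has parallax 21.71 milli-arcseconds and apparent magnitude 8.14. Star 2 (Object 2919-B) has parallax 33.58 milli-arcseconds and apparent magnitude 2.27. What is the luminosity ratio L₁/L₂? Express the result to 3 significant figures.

L₁/L₂ = 0.0107

d₁ = 1/p₁ = 1/0.02171″ = 46.062 pc; d₂ = 1/p₂ = 1/0.03358″ = 29.78 pc.
M₁ = m₁ − 5 log₁₀ d₁ + 5 = 8.14 − 8.3167 + 5 = 4.8233.
M₂ = 2.27 − 7.3696 + 5 = -0.0996.
L₁/L₂ = 10^(0.4(M₂ − M₁)) = 10^(0.4 × (-4.9229)) = 10^(-1.96916) = 0.010736.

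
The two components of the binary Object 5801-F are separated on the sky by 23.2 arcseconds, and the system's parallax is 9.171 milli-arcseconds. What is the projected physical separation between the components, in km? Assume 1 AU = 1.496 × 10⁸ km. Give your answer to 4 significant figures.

3.784 × 10^11 km

d = 1/p = 1/0.009171″ = 109.04 pc.
At distance d (pc), an angle of θ arcsec spans θ·d AU: s = 23.2 × 109.04 = 2529.7 AU.
= 2529.7 × 1.496 × 10⁸ km = 3.7844 × 10^11 km.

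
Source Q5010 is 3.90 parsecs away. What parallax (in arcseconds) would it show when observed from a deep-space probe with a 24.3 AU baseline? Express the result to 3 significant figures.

p (arcsec) = B (AU) / d (pc).
p = 24.3 / 3.90 = 6.2308 arcsec.

6.23 arcsec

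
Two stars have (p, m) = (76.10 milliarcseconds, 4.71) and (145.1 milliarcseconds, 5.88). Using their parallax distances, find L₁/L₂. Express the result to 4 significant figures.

d₁ = 1/p₁ = 1/0.07610″ = 13.141 pc; d₂ = 1/p₂ = 1/0.1451″ = 6.8918 pc.
M₁ = m₁ − 5 log₁₀ d₁ + 5 = 4.71 − 5.5931 + 5 = 4.1169.
M₂ = 5.88 − 4.1917 + 5 = 6.6883.
L₁/L₂ = 10^(0.4(M₂ − M₁)) = 10^(0.4 × 2.5714) = 10^1.02856 = 10.68.

L₁/L₂ = 10.68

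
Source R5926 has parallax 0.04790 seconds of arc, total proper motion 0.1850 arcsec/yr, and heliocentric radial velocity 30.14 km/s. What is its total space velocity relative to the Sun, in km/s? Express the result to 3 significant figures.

35.3 km/s

d = 1/p = 1/0.04790″ = 20.877 pc.
v_t = 4.740 μ d = 4.740 × 0.1850 × 20.877 = 18.307 km/s.
v = √(v_r² + v_t²) = √(30.14² + 18.307²) = √1243.57 = 35.264 km/s.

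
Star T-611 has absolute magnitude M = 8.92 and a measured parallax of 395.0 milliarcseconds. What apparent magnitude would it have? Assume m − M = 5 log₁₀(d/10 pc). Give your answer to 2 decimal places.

m = 5.94

d = 1/p = 1/0.3950″ = 2.5316 pc.
m − M = 5 log₁₀ d − 5 = 5 log₁₀(2.5316) − 5 = 2.0170 − 5 = -2.9830.
m = M + (m − M) = 8.92 + (-2.9830) = 5.94.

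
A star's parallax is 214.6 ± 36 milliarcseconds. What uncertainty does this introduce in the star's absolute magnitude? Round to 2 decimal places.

M = m − 5 log₁₀ d + 5 = m + 5 log₁₀ p + 5, so ∂M/∂p = 5/(p ln 10).
σ_M = (5/ln 10) · (σ_p/p) = 2.1715 × 36/214.6 = 2.1715 × 0.16775 = 0.36427.

σ_M = 0.36 mag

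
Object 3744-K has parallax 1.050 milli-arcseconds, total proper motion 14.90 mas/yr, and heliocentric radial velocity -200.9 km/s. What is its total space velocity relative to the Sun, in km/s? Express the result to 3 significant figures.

212 km/s

d = 1/p = 1/0.001050″ = 952.38 pc.
μ = 14.90 mas/yr = 0.01490 ″/yr.
v_t = 4.740 μ d = 4.740 × 0.01490 × 952.38 = 67.263 km/s.
v = √(v_r² + v_t²) = √((-200.9)² + 67.263²) = √44885.1 = 211.86 km/s.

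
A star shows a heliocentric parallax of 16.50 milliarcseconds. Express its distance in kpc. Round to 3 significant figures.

0.0606 kpc

p = 16.50 milliarcseconds = 0.01650 arcsec.
d = 1/p = 1/0.01650 = 60.606 pc.
= 0.060606 kpc.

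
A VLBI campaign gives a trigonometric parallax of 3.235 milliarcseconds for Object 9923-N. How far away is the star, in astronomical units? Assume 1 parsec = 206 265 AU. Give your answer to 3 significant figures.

6.38 × 10^7 AU

p = 3.235 milliarcseconds = 0.003235 arcsec.
d = 1/p = 1/0.003235 = 309.12 pc.
In AU: 309.12 × 206265 = 6.3761 × 10^7 AU.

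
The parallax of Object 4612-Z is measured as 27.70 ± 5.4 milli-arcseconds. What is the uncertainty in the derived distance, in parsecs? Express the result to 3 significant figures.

7.04 pc

d = 1/p, so σ_d = σ_p / p².
σ_d = 0.00540 / (0.02770)² = 0.00540 / 0.00076729 = 7.0378 pc.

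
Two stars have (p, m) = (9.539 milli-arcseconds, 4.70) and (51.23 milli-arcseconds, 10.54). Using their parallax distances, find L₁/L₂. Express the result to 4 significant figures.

L₁/L₂ = 6252

d₁ = 1/p₁ = 1/0.009539″ = 104.83 pc; d₂ = 1/p₂ = 1/0.05123″ = 19.52 pc.
M₁ = m₁ − 5 log₁₀ d₁ + 5 = 4.70 − 10.1024 + 5 = -0.4024.
M₂ = 10.54 − 6.4524 + 5 = 9.0876.
L₁/L₂ = 10^(0.4(M₂ − M₁)) = 10^(0.4 × 9.4900) = 10^3.79600 = 6251.7.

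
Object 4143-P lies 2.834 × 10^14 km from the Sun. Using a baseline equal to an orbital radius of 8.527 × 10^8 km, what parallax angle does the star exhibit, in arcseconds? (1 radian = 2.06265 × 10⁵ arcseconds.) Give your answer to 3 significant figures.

θ ≈ B/d = (8.527 × 10^8) / (2.834 × 10^14) = 3.0088 × 10^-6 rad.
In arcseconds: 3.0088 × 10^-6 × 206265 = 0.62061″.

0.621 arcsec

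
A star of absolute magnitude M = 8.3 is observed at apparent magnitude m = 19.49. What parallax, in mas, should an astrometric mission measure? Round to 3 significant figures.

0.578 mas

m − M = 19.49 − 8.3 = 11.19.
d = 10^((m−M)/5 + 1) = 10^3.238 = 1729.8 pc.
p = 1/d = 1/1729.8 = 0.0005781 arcsec = 0.5781 mas.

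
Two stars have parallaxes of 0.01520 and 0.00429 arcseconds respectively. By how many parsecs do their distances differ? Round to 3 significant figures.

d_A = 1/0.01520″ = 65.789 pc; d_B = 1/0.004290″ = 233.1 pc.
|d_B − d_A| = |233.1 − 65.789| = 167.31 pc.

167 pc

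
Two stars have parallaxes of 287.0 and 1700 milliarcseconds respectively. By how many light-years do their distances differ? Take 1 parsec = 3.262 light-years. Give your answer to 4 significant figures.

9.447 ly

d_A = 1/0.2870″ = 3.4843 pc; d_B = 1/1.700″ = 0.58824 pc.
|d_B − d_A| = |0.58824 − 3.4843| = 2.8961 pc = 2.8961 × 3.262 ly = 9.4471 ly.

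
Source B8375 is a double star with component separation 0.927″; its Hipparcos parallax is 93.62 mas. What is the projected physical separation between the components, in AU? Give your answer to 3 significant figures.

9.90 AU

d = 1/p = 1/0.09362″ = 10.681 pc.
At distance d (pc), an angle of θ arcsec spans θ·d AU: s = 0.927 × 10.681 = 9.9013 AU.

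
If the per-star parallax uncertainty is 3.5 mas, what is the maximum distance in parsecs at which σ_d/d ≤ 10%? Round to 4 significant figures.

σ_d/d = σ_p/p, so the condition is σ_p/p ≤ 0.10, i.e. p ≥ σ_p/0.10.
p_min = 3.5/0.10 = 35 mas = 0.035 arcsec.
d_max = 1/p_min = 1/0.035 = 28.571 pc.

28.57 pc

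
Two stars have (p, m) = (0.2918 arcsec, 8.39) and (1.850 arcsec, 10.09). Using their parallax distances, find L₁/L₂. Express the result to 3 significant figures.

L₁/L₂ = 192

d₁ = 1/p₁ = 1/0.2918″ = 3.427 pc; d₂ = 1/p₂ = 1/1.850″ = 0.54054 pc.
M₁ = m₁ − 5 log₁₀ d₁ + 5 = 8.39 − 2.6746 + 5 = 10.7154.
M₂ = 10.09 − (-1.3359) + 5 = 16.4259.
L₁/L₂ = 10^(0.4(M₂ − M₁)) = 10^(0.4 × 5.7105) = 10^2.28420 = 192.4.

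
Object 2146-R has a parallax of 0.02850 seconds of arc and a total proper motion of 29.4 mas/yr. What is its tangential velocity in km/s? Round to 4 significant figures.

4.890 km/s

d = 1/p = 1/0.02850″ = 35.088 pc.
μ = 29.4 mas/yr = 0.0294 ″/yr.
v_t = 4.74 × μ × d = 4.74 × 0.0294 × 35.088 = 4.8897 km/s.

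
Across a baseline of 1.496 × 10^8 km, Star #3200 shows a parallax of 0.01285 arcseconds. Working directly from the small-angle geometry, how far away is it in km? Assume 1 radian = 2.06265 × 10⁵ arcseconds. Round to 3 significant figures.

θ = 0.01285″ = 0.01285/206265 = 6.2298 × 10^-8 rad.
d = B/θ = (1.496 × 10^8) / (6.2298 × 10^-8) = 2.4014 × 10^15 km.

2.40 × 10^15 km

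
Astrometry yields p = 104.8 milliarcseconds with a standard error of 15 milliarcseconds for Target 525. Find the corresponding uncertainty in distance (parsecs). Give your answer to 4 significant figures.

d = 1/p, so σ_d = σ_p / p².
σ_d = 0.0150 / (0.1048)² = 0.0150 / 0.010983 = 1.3657 pc.

1.366 pc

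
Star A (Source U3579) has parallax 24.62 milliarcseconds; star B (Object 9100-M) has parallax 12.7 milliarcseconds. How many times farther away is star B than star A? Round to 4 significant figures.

Since d = 1/p, d_B/d_A = p_A/p_B.
= 24.62 / 12.7 = 1.9386.

1.939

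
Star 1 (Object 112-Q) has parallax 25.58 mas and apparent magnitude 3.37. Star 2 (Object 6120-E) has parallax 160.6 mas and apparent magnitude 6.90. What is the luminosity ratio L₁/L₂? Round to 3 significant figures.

L₁/L₂ = 1020

d₁ = 1/p₁ = 1/0.02558″ = 39.093 pc; d₂ = 1/p₂ = 1/0.1606″ = 6.2267 pc.
M₁ = m₁ − 5 log₁₀ d₁ + 5 = 3.37 − 7.9605 + 5 = 0.4095.
M₂ = 6.90 − 3.9713 + 5 = 7.9287.
L₁/L₂ = 10^(0.4(M₂ − M₁)) = 10^(0.4 × 7.5192) = 10^3.00768 = 1017.8.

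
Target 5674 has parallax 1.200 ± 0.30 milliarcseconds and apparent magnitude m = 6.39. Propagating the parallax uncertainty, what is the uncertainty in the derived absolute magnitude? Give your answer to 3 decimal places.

M = m − 5 log₁₀ d + 5 = m + 5 log₁₀ p + 5, so ∂M/∂p = 5/(p ln 10).
σ_M = (5/ln 10) · (σ_p/p) = 2.1715 × 0.30/1.200 = 2.1715 × 0.25 = 0.54288.

σ_M = 0.543 mag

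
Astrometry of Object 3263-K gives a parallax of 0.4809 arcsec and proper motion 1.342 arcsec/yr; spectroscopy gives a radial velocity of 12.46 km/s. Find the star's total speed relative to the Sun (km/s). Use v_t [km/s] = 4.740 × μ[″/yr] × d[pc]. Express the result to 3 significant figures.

18.2 km/s

d = 1/p = 1/0.4809″ = 2.0794 pc.
v_t = 4.740 μ d = 4.740 × 1.342 × 2.0794 = 13.227 km/s.
v = √(v_r² + v_t²) = √(12.46² + 13.227²) = √330.205 = 18.172 km/s.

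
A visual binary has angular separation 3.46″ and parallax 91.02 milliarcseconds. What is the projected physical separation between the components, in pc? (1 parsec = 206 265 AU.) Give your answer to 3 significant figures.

d = 1/p = 1/0.09102″ = 10.987 pc.
At distance d (pc), an angle of θ arcsec spans θ·d AU: s = 3.46 × 10.987 = 38.015 AU.
= 38.015 / 206265 = 0.00018430 pc.

0.000184 pc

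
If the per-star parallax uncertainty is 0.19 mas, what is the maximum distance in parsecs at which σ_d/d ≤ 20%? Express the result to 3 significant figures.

σ_d/d = σ_p/p, so the condition is σ_p/p ≤ 0.20, i.e. p ≥ σ_p/0.20.
p_min = 0.19/0.20 = 0.95 mas = 0.00095 arcsec.
d_max = 1/p_min = 1/0.00095 = 1052.6 pc.

1050 pc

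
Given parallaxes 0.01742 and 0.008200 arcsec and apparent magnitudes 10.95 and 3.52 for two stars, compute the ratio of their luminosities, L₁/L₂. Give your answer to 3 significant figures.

L₁/L₂ = 0.000236

d₁ = 1/p₁ = 1/0.01742″ = 57.405 pc; d₂ = 1/p₂ = 1/0.008200″ = 121.95 pc.
M₁ = m₁ − 5 log₁₀ d₁ + 5 = 10.95 − 8.7947 + 5 = 7.1553.
M₂ = 3.52 − 10.4309 + 5 = -1.9109.
L₁/L₂ = 10^(0.4(M₂ − M₁)) = 10^(0.4 × (-9.0662)) = 10^(-3.62648) = 0.00023633.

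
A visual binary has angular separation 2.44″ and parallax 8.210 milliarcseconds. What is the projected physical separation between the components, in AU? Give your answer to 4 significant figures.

d = 1/p = 1/0.008210″ = 121.8 pc.
At distance d (pc), an angle of θ arcsec spans θ·d AU: s = 2.44 × 121.8 = 297.19 AU.

297.2 AU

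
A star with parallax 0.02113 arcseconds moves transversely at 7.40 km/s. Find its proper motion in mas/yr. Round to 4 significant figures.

d = 1/p = 1/0.02113″ = 47.326 pc.
μ = v_t / (4.74 d) = 7.40 / (4.74 × 47.326) = 7.40 / 224.33 = 0.032987 ″/yr = 32.987 mas/yr.

32.99 mas/yr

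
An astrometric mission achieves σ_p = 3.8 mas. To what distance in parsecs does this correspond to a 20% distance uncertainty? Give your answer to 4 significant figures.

σ_d/d = σ_p/p, so the condition is σ_p/p ≤ 0.20, i.e. p ≥ σ_p/0.20.
p_min = 3.8/0.20 = 19 mas = 0.019 arcsec.
d_max = 1/p_min = 1/0.019 = 52.632 pc.

52.63 pc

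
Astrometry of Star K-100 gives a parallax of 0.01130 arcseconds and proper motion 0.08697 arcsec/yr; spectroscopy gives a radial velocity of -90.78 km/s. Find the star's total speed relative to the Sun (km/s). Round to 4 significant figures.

97.84 km/s

d = 1/p = 1/0.01130″ = 88.496 pc.
v_t = 4.740 μ d = 4.740 × 0.08697 × 88.496 = 36.481 km/s.
v = √(v_r² + v_t²) = √((-90.78)² + 36.481²) = √9571.87 = 97.836 km/s.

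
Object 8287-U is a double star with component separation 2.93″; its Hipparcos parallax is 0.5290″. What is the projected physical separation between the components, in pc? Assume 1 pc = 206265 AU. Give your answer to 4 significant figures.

d = 1/p = 1/0.5290″ = 1.8904 pc.
At distance d (pc), an angle of θ arcsec spans θ·d AU: s = 2.93 × 1.8904 = 5.5389 AU.
= 5.5389 / 206265 = 2.6853 × 10^-5 pc.

2.685 × 10^-5 pc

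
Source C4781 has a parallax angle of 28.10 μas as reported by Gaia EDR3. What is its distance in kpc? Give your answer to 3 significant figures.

35.6 kpc

p = 28.10 μas = 0.00002810 arcsec.
d = 1/p = 1/0.00002810 = 35587 pc.
= 35.587 kpc.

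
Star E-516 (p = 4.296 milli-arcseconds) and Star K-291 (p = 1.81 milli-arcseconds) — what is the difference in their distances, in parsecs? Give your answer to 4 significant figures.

319.7 pc

d_A = 1/0.004296″ = 232.77 pc; d_B = 1/0.001810″ = 552.49 pc.
|d_B − d_A| = |552.49 − 232.77| = 319.72 pc.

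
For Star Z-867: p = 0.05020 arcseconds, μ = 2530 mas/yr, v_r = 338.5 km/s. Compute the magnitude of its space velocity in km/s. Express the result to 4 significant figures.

414.3 km/s

d = 1/p = 1/0.05020″ = 19.92 pc.
μ = 2530 mas/yr = 2.530 ″/yr.
v_t = 4.740 μ d = 4.740 × 2.530 × 19.92 = 238.88 km/s.
v = √(v_r² + v_t²) = √(338.5² + 238.88²) = √171646 = 414.3 km/s.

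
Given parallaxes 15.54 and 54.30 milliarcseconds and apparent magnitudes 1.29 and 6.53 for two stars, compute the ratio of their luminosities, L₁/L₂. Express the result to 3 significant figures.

L₁/L₂ = 1520

d₁ = 1/p₁ = 1/0.01554″ = 64.35 pc; d₂ = 1/p₂ = 1/0.05430″ = 18.416 pc.
M₁ = m₁ − 5 log₁₀ d₁ + 5 = 1.29 − 9.0427 + 5 = -2.7527.
M₂ = 6.53 − 6.3260 + 5 = 5.2040.
L₁/L₂ = 10^(0.4(M₂ − M₁)) = 10^(0.4 × 7.9567) = 10^3.18268 = 1522.9.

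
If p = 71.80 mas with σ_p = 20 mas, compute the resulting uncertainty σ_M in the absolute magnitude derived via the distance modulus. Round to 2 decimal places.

σ_M = 0.60 mag

M = m − 5 log₁₀ d + 5 = m + 5 log₁₀ p + 5, so ∂M/∂p = 5/(p ln 10).
σ_M = (5/ln 10) · (σ_p/p) = 2.1715 × 20/71.80 = 2.1715 × 0.27855 = 0.60487.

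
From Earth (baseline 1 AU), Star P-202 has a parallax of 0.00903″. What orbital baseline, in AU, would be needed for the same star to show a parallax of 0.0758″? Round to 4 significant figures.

8.394 AU

Parallax scales linearly with baseline: p ∝ B, so B = p_target / p_Earth × 1 AU.
B = 0.0758 / 0.00903 = 8.3942 AU.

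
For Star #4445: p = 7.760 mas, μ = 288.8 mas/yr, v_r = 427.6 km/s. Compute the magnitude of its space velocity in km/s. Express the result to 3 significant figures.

d = 1/p = 1/0.007760″ = 128.87 pc.
μ = 288.8 mas/yr = 0.2888 ″/yr.
v_t = 4.740 μ d = 4.740 × 0.2888 × 128.87 = 176.41 km/s.
v = √(v_r² + v_t²) = √(427.6² + 176.41²) = √213962 = 462.56 km/s.

463 km/s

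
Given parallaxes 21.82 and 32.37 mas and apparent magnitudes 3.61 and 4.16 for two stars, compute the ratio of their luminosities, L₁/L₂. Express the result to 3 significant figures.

d₁ = 1/p₁ = 1/0.02182″ = 45.83 pc; d₂ = 1/p₂ = 1/0.03237″ = 30.893 pc.
M₁ = m₁ − 5 log₁₀ d₁ + 5 = 3.61 − 8.3057 + 5 = 0.3043.
M₂ = 4.16 − 7.4493 + 5 = 1.7107.
L₁/L₂ = 10^(0.4(M₂ − M₁)) = 10^(0.4 × 1.4064) = 10^0.56256 = 3.6522.

L₁/L₂ = 3.65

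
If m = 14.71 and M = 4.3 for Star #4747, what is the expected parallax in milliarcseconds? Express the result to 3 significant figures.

m − M = 14.71 − 4.3 = 10.41.
d = 10^((m−M)/5 + 1) = 10^3.082 = 1207.8 pc.
p = 1/d = 1/1207.8 = 0.00082795 arcsec = 0.82795 mas.

0.828 mas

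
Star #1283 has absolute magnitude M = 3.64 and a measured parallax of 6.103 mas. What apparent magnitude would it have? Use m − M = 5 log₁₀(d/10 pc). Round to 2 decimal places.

d = 1/p = 1/0.006103″ = 163.85 pc.
m − M = 5 log₁₀ d − 5 = 5 log₁₀(163.85) − 5 = 11.0722 − 5 = 6.0722.
m = M + (m − M) = 3.64 + 6.0722 = 9.71.

m = 9.71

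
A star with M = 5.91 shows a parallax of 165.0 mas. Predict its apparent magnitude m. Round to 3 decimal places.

d = 1/p = 1/0.1650″ = 6.0606 pc.
m − M = 5 log₁₀ d − 5 = 5 log₁₀(6.0606) − 5 = 3.9126 − 5 = -1.0874.
m = M + (m − M) = 5.91 + (-1.0874) = 4.823.

m = 4.823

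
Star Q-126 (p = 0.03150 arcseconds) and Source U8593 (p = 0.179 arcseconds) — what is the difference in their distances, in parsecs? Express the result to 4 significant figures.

d_A = 1/0.03150″ = 31.746 pc; d_B = 1/0.1790″ = 5.5866 pc.
|d_B − d_A| = |5.5866 − 31.746| = 26.159 pc.

26.16 pc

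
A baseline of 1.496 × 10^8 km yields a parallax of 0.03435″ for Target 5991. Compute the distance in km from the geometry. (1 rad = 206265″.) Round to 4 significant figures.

θ = 0.03435″ = 0.03435/206265 = 1.6653 × 10^-7 rad.
d = B/θ = (1.496 × 10^8) / (1.6653 × 10^-7) = 8.9834 × 10^14 km.

8.983 × 10^14 km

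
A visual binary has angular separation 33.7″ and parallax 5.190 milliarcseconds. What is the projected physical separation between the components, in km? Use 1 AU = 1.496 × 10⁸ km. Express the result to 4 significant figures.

9.714 × 10^11 km

d = 1/p = 1/0.005190″ = 192.68 pc.
At distance d (pc), an angle of θ arcsec spans θ·d AU: s = 33.7 × 192.68 = 6493.3 AU.
= 6493.3 × 1.496 × 10⁸ km = 9.7140 × 10^11 km.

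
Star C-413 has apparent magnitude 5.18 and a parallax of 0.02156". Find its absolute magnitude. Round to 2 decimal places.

M = 1.85

d = 1/p = 1/0.02156″ = 46.382 pc.
m − M = 5 log₁₀(46.382) − 5 = 8.3317 − 5 = 3.3317.
M = m − (m − M) = 5.18 − 3.3317 = 1.85.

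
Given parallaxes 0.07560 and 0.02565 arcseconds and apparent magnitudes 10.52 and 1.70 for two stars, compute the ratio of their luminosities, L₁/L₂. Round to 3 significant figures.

d₁ = 1/p₁ = 1/0.07560″ = 13.228 pc; d₂ = 1/p₂ = 1/0.02565″ = 38.986 pc.
M₁ = m₁ − 5 log₁₀ d₁ + 5 = 10.52 − 5.6075 + 5 = 9.9125.
M₂ = 1.70 − 7.9545 + 5 = -1.2545.
L₁/L₂ = 10^(0.4(M₂ − M₁)) = 10^(0.4 × (-11.1670)) = 10^(-4.46680) = 0.000034135.

L₁/L₂ = 3.41 × 10^-5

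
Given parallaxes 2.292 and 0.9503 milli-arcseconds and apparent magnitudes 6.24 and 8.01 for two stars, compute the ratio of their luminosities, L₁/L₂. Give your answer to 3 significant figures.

L₁/L₂ = 0.878

d₁ = 1/p₁ = 1/0.002292″ = 436.3 pc; d₂ = 1/p₂ = 1/0.0009503″ = 1052.3 pc.
M₁ = m₁ − 5 log₁₀ d₁ + 5 = 6.24 − 13.1989 + 5 = -1.9589.
M₂ = 8.01 − 15.1107 + 5 = -2.1007.
L₁/L₂ = 10^(0.4(M₂ − M₁)) = 10^(0.4 × (-0.1418)) = 10^(-0.05672) = 0.87757.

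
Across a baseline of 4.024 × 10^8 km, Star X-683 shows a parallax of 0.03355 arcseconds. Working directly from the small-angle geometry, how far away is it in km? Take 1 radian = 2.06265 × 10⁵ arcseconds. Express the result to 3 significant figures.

θ = 0.03355″ = 0.03355/206265 = 1.6265 × 10^-7 rad.
d = B/θ = (4.024 × 10^8) / (1.6265 × 10^-7) = 2.4740 × 10^15 km.

2.47 × 10^15 km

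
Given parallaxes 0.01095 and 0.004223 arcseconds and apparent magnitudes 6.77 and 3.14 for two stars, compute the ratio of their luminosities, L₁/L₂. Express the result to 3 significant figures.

L₁/L₂ = 0.00525

d₁ = 1/p₁ = 1/0.01095″ = 91.324 pc; d₂ = 1/p₂ = 1/0.004223″ = 236.8 pc.
M₁ = m₁ − 5 log₁₀ d₁ + 5 = 6.77 − 9.8029 + 5 = 1.9671.
M₂ = 3.14 − 11.8719 + 5 = -3.7319.
L₁/L₂ = 10^(0.4(M₂ − M₁)) = 10^(0.4 × (-5.6990)) = 10^(-2.27960) = 0.0052529.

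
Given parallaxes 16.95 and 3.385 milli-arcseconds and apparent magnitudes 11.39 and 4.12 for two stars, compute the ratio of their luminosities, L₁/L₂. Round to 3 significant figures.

d₁ = 1/p₁ = 1/0.01695″ = 58.997 pc; d₂ = 1/p₂ = 1/0.003385″ = 295.42 pc.
M₁ = m₁ − 5 log₁₀ d₁ + 5 = 11.39 − 8.8541 + 5 = 7.5359.
M₂ = 4.12 − 12.3522 + 5 = -3.2322.
L₁/L₂ = 10^(0.4(M₂ − M₁)) = 10^(0.4 × (-10.7681)) = 10^(-4.30724) = 0.00004929.

L₁/L₂ = 4.93 × 10^-5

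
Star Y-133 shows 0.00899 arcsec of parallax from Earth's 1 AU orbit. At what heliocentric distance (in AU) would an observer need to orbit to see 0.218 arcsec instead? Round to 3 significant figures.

Parallax scales linearly with baseline: p ∝ B, so B = p_target / p_Earth × 1 AU.
B = 0.218 / 0.00899 = 24.249 AU.

24.2 AU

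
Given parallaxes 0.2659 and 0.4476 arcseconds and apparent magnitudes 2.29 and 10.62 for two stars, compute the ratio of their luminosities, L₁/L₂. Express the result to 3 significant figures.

L₁/L₂ = 6090

d₁ = 1/p₁ = 1/0.2659″ = 3.7608 pc; d₂ = 1/p₂ = 1/0.4476″ = 2.2341 pc.
M₁ = m₁ − 5 log₁₀ d₁ + 5 = 2.29 − 2.8764 + 5 = 4.4136.
M₂ = 10.62 − 1.7455 + 5 = 13.8745.
L₁/L₂ = 10^(0.4(M₂ − M₁)) = 10^(0.4 × 9.4609) = 10^3.78436 = 6086.4.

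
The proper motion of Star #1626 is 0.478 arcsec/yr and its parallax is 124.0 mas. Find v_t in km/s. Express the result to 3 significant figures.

18.3 km/s

d = 1/p = 1/0.1240″ = 8.0645 pc.
v_t = 4.74 × μ × d = 4.74 × 0.478 × 8.0645 = 18.272 km/s.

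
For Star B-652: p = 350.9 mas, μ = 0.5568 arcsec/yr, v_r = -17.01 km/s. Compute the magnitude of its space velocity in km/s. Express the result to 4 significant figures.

d = 1/p = 1/0.3509″ = 2.8498 pc.
v_t = 4.740 μ d = 4.740 × 0.5568 × 2.8498 = 7.5213 km/s.
v = √(v_r² + v_t²) = √((-17.01)² + 7.5213²) = √345.91 = 18.599 km/s.

18.60 km/s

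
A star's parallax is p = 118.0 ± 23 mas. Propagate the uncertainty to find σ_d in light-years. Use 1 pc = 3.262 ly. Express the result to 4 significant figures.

5.388 ly

d = 1/p, so σ_d = σ_p / p².
σ_d = 0.0230 / (0.1180)² = 0.0230 / 0.013924 = 1.6518 pc = 1.6518 × 3.262 ly = 5.3882 ly.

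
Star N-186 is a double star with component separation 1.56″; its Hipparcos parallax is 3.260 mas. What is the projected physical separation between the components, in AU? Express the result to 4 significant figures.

478.5 AU

d = 1/p = 1/0.003260″ = 306.75 pc.
At distance d (pc), an angle of θ arcsec spans θ·d AU: s = 1.56 × 306.75 = 478.53 AU.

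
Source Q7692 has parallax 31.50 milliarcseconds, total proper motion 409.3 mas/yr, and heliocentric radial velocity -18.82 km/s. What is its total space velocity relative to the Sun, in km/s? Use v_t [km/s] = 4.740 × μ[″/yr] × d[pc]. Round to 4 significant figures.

d = 1/p = 1/0.03150″ = 31.746 pc.
μ = 409.3 mas/yr = 0.4093 ″/yr.
v_t = 4.740 μ d = 4.740 × 0.4093 × 31.746 = 61.59 km/s.
v = √(v_r² + v_t²) = √((-18.82)² + 61.59²) = √4147.52 = 64.401 km/s.

64.40 km/s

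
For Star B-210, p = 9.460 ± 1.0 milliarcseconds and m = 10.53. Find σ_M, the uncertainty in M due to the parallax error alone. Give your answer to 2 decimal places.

σ_M = 0.23 mag

M = m − 5 log₁₀ d + 5 = m + 5 log₁₀ p + 5, so ∂M/∂p = 5/(p ln 10).
σ_M = (5/ln 10) · (σ_p/p) = 2.1715 × 1.0/9.460 = 2.1715 × 0.10571 = 0.22955.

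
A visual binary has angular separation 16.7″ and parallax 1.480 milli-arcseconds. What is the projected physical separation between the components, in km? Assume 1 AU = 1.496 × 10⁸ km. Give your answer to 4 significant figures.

d = 1/p = 1/0.001480″ = 675.68 pc.
At distance d (pc), an angle of θ arcsec spans θ·d AU: s = 16.7 × 675.68 = 11284 AU.
= 11284 × 1.496 × 10⁸ km = 1.6881 × 10^12 km.

1.688 × 10^12 km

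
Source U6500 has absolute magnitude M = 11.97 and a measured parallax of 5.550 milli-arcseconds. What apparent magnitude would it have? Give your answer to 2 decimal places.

m = 18.25

d = 1/p = 1/0.005550″ = 180.18 pc.
m − M = 5 log₁₀ d − 5 = 5 log₁₀(180.18) − 5 = 11.2785 − 5 = 6.2785.
m = M + (m − M) = 11.97 + 6.2785 = 18.25.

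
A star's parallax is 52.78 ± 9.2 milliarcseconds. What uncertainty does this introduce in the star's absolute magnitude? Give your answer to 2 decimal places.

σ_M = 0.38 mag

M = m − 5 log₁₀ d + 5 = m + 5 log₁₀ p + 5, so ∂M/∂p = 5/(p ln 10).
σ_M = (5/ln 10) · (σ_p/p) = 2.1715 × 9.2/52.78 = 2.1715 × 0.17431 = 0.37851.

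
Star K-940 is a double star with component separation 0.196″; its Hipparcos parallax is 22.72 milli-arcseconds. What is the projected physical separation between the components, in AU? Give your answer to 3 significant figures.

d = 1/p = 1/0.02272″ = 44.014 pc.
At distance d (pc), an angle of θ arcsec spans θ·d AU: s = 0.196 × 44.014 = 8.6267 AU.

8.63 AU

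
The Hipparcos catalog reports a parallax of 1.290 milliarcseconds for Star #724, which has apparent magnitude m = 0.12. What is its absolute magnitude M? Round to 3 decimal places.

d = 1/p = 1/0.001290″ = 775.19 pc.
m − M = 5 log₁₀(775.19) − 5 = 14.4470 − 5 = 9.4470.
M = m − (m − M) = 0.12 − 9.4470 = -9.327.

M = -9.327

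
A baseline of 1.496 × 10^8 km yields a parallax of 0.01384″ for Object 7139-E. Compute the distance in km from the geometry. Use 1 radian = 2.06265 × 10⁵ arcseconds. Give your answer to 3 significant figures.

θ = 0.01384″ = 0.01384/206265 = 6.7098 × 10^-8 rad.
d = B/θ = (1.496 × 10^8) / (6.7098 × 10^-8) = 2.2296 × 10^15 km.

2.23 × 10^15 km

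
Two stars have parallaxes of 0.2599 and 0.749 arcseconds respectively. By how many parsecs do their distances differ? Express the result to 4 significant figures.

d_A = 1/0.2599″ = 3.8476 pc; d_B = 1/0.7490″ = 1.3351 pc.
|d_B − d_A| = |1.3351 − 3.8476| = 2.5125 pc.

2.513 pc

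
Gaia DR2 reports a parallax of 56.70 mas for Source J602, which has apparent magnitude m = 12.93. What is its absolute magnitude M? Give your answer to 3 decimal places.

d = 1/p = 1/0.05670″ = 17.637 pc.
m − M = 5 log₁₀(17.637) − 5 = 6.2321 − 5 = 1.2321.
M = m − (m − M) = 12.93 − 1.2321 = 11.698.

M = 11.698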